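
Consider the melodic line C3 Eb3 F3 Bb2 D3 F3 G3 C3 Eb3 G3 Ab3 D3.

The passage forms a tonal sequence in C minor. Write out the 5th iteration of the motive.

Taking 4-note groups, the heads are C3, D3, Eb3: the pattern moves up a 2nd.
Carrying on: F3 → G3.
So cell 5 is G3 Bb3 C4 F3.

G3 Bb3 C4 F3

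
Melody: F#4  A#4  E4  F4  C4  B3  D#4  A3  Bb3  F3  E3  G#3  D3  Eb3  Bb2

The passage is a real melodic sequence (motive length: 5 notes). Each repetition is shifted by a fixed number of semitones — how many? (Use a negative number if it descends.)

Taking 5-note groups, the heads are F#4, B3, E3: the pattern moves down a 5th.
F#4 to B3 spans -7 semitones.

-7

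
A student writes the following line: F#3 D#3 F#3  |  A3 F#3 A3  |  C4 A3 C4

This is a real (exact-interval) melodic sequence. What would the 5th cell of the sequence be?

Gb4 Eb4 Gb4

Taking 3-note groups, the heads are F#3, A3, C4: the pattern moves up a 3rd.
Extending up a 3rd: Eb4 → Gb4.
So cell 5 is Gb4 Eb4 Gb4.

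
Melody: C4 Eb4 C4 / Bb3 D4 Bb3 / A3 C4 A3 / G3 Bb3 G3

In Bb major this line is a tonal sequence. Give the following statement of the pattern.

Unit = 3 notes; the statements start on C4, Bb3, A3, G3, moving down a 2nd each time.
From F3 the diatonic shape gives F3 A3 F3.

F3 A3 F3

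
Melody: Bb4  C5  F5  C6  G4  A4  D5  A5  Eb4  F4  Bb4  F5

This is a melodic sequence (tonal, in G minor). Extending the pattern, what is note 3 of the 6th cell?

C4

The unit is 4 notes. Position-3 pitches of the 3 shown cells: F5, D5, Bb4.
Carrying that down a 3rd forward: G4 → Eb4 → C4.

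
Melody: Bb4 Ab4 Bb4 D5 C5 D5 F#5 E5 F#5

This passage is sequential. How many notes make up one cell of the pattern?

There are 9 notes; a 3-note unit gives 3 cells:
Bb4 Ab4 Bb4 | D5 C5 D5 | F#5 E5 F#5
Each cell is the previous one up a 3rd — so the unit is 3 notes.

3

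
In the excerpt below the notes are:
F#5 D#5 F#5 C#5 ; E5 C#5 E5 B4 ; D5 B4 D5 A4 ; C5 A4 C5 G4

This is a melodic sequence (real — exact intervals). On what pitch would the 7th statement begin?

Gb4

Unit = 4 notes; the statements start on F#5, E5, D5, C5, moving down a 2nd each time.
Extending the heads down a 2nd: Bb4 → Ab4 → Gb4.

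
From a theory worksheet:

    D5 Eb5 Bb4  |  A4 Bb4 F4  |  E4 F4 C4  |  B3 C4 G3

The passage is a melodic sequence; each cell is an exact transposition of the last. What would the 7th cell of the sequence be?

G#2 A2 E2

Taking 3-note groups, the heads are D5, A4, E4, B3: the pattern moves down a 4th.
Carrying on: F#3 → C#3 → G#2.
Statement 7 starts on G#2 and keeps the same exact contour: G#2 A2 E2.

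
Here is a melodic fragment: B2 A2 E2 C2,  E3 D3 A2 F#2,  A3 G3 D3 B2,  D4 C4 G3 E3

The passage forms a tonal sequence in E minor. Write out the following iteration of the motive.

Unit = 4 notes; the statements start on B2, E3, A3, D4, moving up a 4th each time.
So cell 5 is G4 F#4 C4 A3.

G4 F#4 C4 A3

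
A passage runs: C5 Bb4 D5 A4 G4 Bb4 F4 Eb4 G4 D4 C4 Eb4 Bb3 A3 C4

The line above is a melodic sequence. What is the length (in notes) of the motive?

3

Try groups of 3 (5 cells in 15 notes):
C5 Bb4 D5 | A4 G4 Bb4 | F4 Eb4 G4 | D4 C4 Eb4 | Bb3 A3 C4
Every group is a transposition down a 3rd of the one before; no shorter unit works.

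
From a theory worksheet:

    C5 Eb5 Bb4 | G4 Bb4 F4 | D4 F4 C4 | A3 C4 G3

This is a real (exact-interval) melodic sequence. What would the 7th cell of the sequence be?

F#2 A2 E2

Unit = 3 notes; the statements start on C5, G4, D4, A3, moving down a 4th each time.
Extending down a 4th: E3 → B2 → F#2.
From F#2 the exact shape gives F#2 A2 E2.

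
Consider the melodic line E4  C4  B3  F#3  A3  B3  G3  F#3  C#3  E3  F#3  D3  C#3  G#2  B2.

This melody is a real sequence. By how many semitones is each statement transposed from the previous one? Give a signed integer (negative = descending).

Taking 5-note groups, the heads are E4, B3, F#3: the pattern moves down a 4th.
E4 to B3 spans -5 semitones.

-5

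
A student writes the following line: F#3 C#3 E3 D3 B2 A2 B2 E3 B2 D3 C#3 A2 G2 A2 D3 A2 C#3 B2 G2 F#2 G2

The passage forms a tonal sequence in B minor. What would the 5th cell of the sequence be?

With a 7-note motive the entries are F#3, E3, D3, each down a 2nd from the previous.
Continuing the starts: C#3 → B2.
So cell 5 is B2 F#2 A2 G2 E2 D2 E2.

B2 F#2 A2 G2 E2 D2 E2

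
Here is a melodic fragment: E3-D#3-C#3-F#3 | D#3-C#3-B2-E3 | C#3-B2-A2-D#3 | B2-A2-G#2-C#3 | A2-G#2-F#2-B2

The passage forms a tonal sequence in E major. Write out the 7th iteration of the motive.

F#2 E2 D#2 G#2

With a 4-note motive the entries are E3, D#3, C#3, B2, A2, each down a 2nd from the previous.
Extending down a 2nd: G#2 → F#2.
So cell 7 is F#2 E2 D#2 G#2.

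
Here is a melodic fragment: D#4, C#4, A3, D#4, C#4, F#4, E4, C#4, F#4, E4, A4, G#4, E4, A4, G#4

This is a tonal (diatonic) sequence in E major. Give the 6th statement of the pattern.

Unit = 5 notes; the statements start on D#4, F#4, A4, moving up a 3rd each time.
Carrying on: C#5 → E5 → G#5.
From G#5 the diatonic shape gives G#5 F#5 D#5 G#5 F#5.

G#5 F#5 D#5 G#5 F#5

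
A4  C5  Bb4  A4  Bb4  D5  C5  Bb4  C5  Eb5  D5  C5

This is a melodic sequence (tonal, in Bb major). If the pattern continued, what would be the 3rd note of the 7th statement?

A5

The unit is 4 notes. Position-3 pitches of the 3 shown cells: Bb4, C5, D5.
Carrying that up a 2nd forward: Eb5 → F5 → G5 → A5.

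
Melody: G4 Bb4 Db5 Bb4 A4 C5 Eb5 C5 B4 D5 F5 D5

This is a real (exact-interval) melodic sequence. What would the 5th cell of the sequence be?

D#5 F#5 A5 F#5

Unit = 4 notes; the statements start on G4, A4, B4, moving up a 2nd each time.
Carrying on: C#5 → D#5.
From D#5 the exact shape gives D#5 F#5 A5 F#5.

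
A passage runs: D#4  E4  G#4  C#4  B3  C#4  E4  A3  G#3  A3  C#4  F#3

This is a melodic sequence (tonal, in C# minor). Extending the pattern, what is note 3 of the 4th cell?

The unit is 4 notes. Position-3 pitches of the 3 shown cells: G#4, E4, C#4.
One more down a 3rd gives A3.

A3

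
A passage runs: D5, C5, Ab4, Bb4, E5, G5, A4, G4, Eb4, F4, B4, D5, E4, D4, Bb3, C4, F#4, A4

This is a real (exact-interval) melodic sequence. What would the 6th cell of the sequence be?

The 6-note cells begin on D5, A4, E4 — each down a 4th from the last.
Continuing the starts: B3 → F#3 → C#3.
Statement 6 starts on C#3 and keeps the same exact contour: C#3 B2 G2 A2 D#3 F#3.

C#3 B2 G2 A2 D#3 F#3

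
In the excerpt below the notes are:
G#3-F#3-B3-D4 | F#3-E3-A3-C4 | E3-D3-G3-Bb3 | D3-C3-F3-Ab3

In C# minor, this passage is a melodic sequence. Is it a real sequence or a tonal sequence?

Each cell has the same semitone pattern (-2, 5, 3) — intervals are preserved exactly.
And D4 lies outside C# minor, so the sequence is real rather than tonal.

real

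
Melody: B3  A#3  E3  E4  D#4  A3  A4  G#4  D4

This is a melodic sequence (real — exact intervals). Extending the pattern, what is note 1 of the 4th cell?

The unit is 3 notes. Position-1 pitches of the 3 shown cells: B3, E4, A4.
From A4, up a 4th gives D5.

D5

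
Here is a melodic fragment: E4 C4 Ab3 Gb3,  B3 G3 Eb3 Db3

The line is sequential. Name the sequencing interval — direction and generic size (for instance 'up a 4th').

With a 4-note motive the entries are E4, B3, each down a 4th from the previous.
E4 to B3 is down a 4th.

down a 4th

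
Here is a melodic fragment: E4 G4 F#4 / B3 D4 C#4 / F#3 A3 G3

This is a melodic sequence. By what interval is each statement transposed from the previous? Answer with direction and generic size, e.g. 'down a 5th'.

down a 4th

With a 3-note motive the entries are E4, B3, F#3, each down a 4th from the previous.
E4 to B3 is down a 4th.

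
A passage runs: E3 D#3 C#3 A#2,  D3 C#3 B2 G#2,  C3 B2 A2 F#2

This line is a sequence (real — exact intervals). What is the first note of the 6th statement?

Gb2

Unit = 4 notes; the statements start on E3, D3, C3, moving down a 2nd each time.
Extending the heads down a 2nd: Bb2 → Ab2 → Gb2.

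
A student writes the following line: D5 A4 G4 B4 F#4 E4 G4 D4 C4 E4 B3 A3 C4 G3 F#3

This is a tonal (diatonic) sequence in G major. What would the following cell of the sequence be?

A3 E3 D3

The 3-note cells begin on D5, B4, G4, E4, C4 — each down a 3rd from the last.
So cell 6 is A3 E3 D3.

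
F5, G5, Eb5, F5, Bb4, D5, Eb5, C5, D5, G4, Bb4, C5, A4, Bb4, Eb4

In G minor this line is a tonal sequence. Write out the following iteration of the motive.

G4 A4 F4 G4 C4

Taking 5-note groups, the heads are F5, D5, Bb4: the pattern moves down a 3rd.
Statement 4 starts on G4 and keeps the same diatonic contour: G4 A4 F4 G4 C4.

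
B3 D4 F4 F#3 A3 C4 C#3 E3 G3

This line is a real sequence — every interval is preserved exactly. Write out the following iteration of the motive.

G#2 B2 D3

The 3-note cells begin on B3, F#3, C#3 — each down a 4th from the last.
So cell 4 is G#2 B2 D3.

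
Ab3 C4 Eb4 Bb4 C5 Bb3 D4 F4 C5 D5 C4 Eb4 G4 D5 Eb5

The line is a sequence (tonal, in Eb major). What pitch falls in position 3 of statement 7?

The unit is 5 notes. Position-3 pitches of the 3 shown cells: Eb4, F4, G4.
Extending up a 2nd: Ab4 → Bb4 → C5 → D5.

D5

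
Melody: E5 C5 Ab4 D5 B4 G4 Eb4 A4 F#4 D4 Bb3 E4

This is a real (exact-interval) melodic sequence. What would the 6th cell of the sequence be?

Unit = 4 notes; the statements start on E5, B4, F#4, moving down a 4th each time.
Carrying on: C#4 → G#3 → D#3.
From D#3 the exact shape gives D#3 B2 G2 C#3.

D#3 B2 G2 C#3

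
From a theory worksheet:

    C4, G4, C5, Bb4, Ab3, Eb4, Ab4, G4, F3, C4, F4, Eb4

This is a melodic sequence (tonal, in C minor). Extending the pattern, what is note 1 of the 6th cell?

The unit is 4 notes. Position-1 pitches of the 3 shown cells: C4, Ab3, F3.
Carrying that down a 3rd forward: D3 → Bb2 → G2.

G2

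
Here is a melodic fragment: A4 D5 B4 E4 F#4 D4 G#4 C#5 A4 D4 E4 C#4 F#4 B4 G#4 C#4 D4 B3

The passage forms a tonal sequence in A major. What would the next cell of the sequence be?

E4 A4 F#4 B3 C#4 A3

Unit = 6 notes; the statements start on A4, G#4, F#4, moving down a 2nd each time.
Statement 4 starts on E4 and keeps the same diatonic contour: E4 A4 F#4 B3 C#4 A3.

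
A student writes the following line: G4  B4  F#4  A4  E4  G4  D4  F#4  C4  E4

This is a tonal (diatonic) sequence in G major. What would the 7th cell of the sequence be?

A3 C4

Unit = 2 notes; the statements start on G4, F#4, E4, D4, C4, moving down a 2nd each time.
Extending down a 2nd: B3 → A3.
From A3 the diatonic shape gives A3 C4.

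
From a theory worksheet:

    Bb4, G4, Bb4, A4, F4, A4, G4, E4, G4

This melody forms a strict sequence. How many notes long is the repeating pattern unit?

There are 9 notes; a 3-note unit gives 3 cells:
Bb4 G4 Bb4 | A4 F4 A4 | G4 E4 G4
That's a consistent down a 2nd shift per cell, and no other grouping gives one.

3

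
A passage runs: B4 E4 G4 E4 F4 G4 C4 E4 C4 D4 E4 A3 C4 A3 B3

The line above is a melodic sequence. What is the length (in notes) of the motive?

5

15 notes total. Splitting into 3 groups of 5:
B4 E4 G4 E4 F4 | G4 C4 E4 C4 D4 | E4 A3 C4 A3 B3
That's a consistent down a 3rd shift per cell, and no other grouping gives one.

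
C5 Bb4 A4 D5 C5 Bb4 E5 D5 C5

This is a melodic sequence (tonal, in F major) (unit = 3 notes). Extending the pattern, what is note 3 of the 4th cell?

D5

Grouping in 3s, the 3rd note of each cell is A4, Bb4, C5.
From C5, up a 2nd gives D5.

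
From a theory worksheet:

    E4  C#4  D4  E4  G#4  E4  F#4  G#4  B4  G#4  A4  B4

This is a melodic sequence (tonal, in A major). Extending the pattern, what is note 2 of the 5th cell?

Grouping in 4s, the 2nd note of each cell is C#4, E4, G#4.
Extending up a 3rd: B4 → D5.

D5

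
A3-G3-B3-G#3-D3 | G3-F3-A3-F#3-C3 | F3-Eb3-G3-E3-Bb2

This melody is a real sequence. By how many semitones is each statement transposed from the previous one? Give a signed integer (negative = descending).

Taking 5-note groups, the heads are A3, G3, F3: the pattern moves down a 2nd.
Counting half-steps from A3 to G3: -2.

-2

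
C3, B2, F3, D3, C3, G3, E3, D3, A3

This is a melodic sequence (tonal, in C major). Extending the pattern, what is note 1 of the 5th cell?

G3

Grouping in 3s, the 1st note of each cell is C3, D3, E3.
Carrying that up a 2nd forward: F3 → G3.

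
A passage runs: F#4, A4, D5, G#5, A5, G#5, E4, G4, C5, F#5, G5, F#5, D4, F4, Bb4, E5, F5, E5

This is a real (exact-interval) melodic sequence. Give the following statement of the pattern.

C4 Eb4 Ab4 D5 Eb5 D5

With a 6-note motive the entries are F#4, E4, D4, each down a 2nd from the previous.
Statement 4 starts on C4 and keeps the same exact contour: C4 Eb4 Ab4 D5 Eb5 D5.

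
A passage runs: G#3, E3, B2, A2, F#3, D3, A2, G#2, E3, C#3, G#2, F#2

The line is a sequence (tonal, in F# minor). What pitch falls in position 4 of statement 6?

Grouping in 4s, the 4th note of each cell is A2, G#2, F#2.
Each moves down a 2nd. Continuing: E2 → D2 → C#2.

C#2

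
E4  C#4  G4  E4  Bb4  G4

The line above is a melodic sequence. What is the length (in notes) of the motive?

2

There are 6 notes; a 2-note unit gives 3 cells:
E4 C#4 | G4 E4 | Bb4 G4
Every group is a transposition up a 3rd of the one before; no shorter unit works.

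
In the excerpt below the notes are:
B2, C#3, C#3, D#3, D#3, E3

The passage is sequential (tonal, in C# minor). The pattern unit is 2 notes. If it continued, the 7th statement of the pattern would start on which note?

A3

Unit = 2 notes; the statements start on B2, C#3, D#3, moving up a 2nd each time.
Extending the heads up a 2nd: E3 → F#3 → G#3 → A3.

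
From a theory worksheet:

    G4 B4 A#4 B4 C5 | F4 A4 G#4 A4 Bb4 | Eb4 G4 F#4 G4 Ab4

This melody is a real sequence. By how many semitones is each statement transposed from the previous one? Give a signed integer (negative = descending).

-2

The 5-note cells begin on G4, F4, Eb4 — each down a 2nd from the last.
Counting half-steps from G4 to F4: -2.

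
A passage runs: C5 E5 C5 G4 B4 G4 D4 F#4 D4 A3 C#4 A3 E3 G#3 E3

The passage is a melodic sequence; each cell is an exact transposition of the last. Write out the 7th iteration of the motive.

F#2 A#2 F#2

Taking 3-note groups, the heads are C5, G4, D4, A3, E3: the pattern moves down a 4th.
Carrying on: B2 → F#2.
From F#2 the exact shape gives F#2 A#2 F#2.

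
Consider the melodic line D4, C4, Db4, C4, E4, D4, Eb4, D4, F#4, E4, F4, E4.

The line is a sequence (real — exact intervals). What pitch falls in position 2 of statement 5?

G#4

Grouping in 4s, the 2nd note of each cell is C4, D4, E4.
Each moves up a 2nd. Continuing: F#4 → G#4.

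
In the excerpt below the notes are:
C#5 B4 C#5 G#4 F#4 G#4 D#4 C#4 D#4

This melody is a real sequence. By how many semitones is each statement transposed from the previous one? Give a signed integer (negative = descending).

With a 3-note motive the entries are C#5, G#4, D#4, each down a 4th from the previous.
C#5 to G#4 spans -5 semitones.

-5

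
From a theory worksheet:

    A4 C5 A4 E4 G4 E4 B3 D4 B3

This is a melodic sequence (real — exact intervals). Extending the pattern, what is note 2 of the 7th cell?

The unit is 3 notes. Position-2 pitches of the 3 shown cells: C5, G4, D4.
Extending down a 4th: A3 → E3 → B2 → F#2.

F#2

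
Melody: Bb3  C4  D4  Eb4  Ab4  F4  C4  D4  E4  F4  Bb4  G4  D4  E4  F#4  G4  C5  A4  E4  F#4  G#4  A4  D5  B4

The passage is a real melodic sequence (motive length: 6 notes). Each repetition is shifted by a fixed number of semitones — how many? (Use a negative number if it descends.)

2

Unit = 6 notes; the statements start on Bb3, C4, D4, E4, moving up a 2nd each time.
Bb3 to C4 spans +2 semitones.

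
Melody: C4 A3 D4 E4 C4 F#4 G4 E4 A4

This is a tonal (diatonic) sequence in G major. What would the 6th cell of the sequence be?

F#5 D5 G5

Taking 3-note groups, the heads are C4, E4, G4: the pattern moves up a 3rd.
Continuing the starts: B4 → D5 → F#5.
Statement 6 starts on F#5 and keeps the same diatonic contour: F#5 D5 G5.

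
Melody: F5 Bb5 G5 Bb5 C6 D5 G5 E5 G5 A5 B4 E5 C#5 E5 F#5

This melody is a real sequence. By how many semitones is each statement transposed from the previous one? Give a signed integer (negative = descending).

-3

With a 5-note motive the entries are F5, D5, B4, each down a 3rd from the previous.
F5 to D5 spans -3 semitones.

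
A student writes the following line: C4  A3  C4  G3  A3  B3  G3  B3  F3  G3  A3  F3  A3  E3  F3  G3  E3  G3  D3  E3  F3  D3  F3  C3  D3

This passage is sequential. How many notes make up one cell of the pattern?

5

Try groups of 5 (5 cells in 25 notes):
C4 A3 C4 G3 A3 | B3 G3 B3 F3 G3 | A3 F3 A3 E3 F3 | G3 E3 G3 D3 E3 | F3 D3 F3 C3 D3
That's a consistent down a 2nd shift per cell, and no other grouping gives one.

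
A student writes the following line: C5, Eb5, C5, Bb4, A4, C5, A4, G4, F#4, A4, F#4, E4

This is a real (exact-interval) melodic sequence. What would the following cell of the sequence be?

D#4 F#4 D#4 C#4

Unit = 4 notes; the statements start on C5, A4, F#4, moving down a 3rd each time.
From D#4 the exact shape gives D#4 F#4 D#4 C#4.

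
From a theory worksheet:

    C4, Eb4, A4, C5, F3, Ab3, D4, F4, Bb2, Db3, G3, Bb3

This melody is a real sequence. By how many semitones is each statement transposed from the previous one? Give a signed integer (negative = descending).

-7

The 4-note cells begin on C4, F3, Bb2 — each down a 5th from the last.
C4 to F3 spans -7 semitones.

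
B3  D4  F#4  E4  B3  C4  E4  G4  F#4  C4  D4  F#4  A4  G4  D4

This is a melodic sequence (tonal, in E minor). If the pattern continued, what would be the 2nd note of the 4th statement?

G4

With 5-note cells, note 2 of each statement runs D4, E4, F#4.
Each moves up a 2nd; the next is G4.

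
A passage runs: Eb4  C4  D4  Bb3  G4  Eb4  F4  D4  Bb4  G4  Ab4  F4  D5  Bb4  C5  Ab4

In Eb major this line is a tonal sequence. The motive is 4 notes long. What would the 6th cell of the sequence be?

Unit = 4 notes; the statements start on Eb4, G4, Bb4, D5, moving up a 3rd each time.
Carrying on: F5 → Ab5.
Statement 6 starts on Ab5 and keeps the same diatonic contour: Ab5 F5 G5 Eb5.

Ab5 F5 G5 Eb5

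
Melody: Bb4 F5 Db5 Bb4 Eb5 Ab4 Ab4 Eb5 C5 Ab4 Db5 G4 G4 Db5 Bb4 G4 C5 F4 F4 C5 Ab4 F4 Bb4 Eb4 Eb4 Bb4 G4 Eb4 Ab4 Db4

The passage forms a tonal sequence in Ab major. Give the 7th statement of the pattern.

With a 6-note motive the entries are Bb4, Ab4, G4, F4, Eb4, each down a 2nd from the previous.
Continuing the starts: Db4 → C4.
So cell 7 is C4 G4 Eb4 C4 F4 Bb3.

C4 G4 Eb4 C4 F4 Bb3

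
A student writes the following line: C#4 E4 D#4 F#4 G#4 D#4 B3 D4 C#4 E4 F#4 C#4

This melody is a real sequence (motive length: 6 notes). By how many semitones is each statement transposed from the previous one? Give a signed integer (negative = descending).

Unit = 6 notes; the statements start on C#4, B3, moving down a 2nd each time.
C#4→B3 is 59 − 61 = -2 semitones.

-2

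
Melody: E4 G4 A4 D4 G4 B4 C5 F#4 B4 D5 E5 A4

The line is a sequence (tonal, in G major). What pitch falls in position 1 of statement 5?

F#5

With 4-note cells, note 1 of each statement runs E4, G4, B4.
Extending up a 3rd: D5 → F#5.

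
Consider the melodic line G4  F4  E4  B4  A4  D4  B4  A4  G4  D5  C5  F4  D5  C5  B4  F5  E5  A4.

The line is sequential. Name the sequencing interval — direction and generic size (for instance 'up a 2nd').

Unit = 6 notes; the statements start on G4, B4, D5, moving up a 3rd each time.
From G4 to B4: up a 3rd.

up a 3rd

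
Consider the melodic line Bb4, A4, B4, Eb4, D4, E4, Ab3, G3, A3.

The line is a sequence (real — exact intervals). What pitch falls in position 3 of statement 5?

G2

With 3-note cells, note 3 of each statement runs B4, E4, A3.
Extending down a 5th: D3 → G2.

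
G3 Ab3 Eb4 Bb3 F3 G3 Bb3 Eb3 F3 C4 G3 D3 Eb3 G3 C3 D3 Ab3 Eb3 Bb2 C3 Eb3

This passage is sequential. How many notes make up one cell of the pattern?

7

Try groups of 7 (3 cells in 21 notes):
G3 Ab3 Eb4 Bb3 F3 G3 Bb3 | Eb3 F3 C4 G3 D3 Eb3 G3 | C3 D3 Ab3 Eb3 Bb2 C3 Eb3
That's a consistent down a 3rd shift per cell, and no other grouping gives one.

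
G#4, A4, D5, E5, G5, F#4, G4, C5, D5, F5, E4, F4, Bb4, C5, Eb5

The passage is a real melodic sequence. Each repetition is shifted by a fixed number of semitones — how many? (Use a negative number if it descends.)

-2

Taking 5-note groups, the heads are G#4, F#4, E4: the pattern moves down a 2nd.
G#4 to F#4 spans -2 semitones.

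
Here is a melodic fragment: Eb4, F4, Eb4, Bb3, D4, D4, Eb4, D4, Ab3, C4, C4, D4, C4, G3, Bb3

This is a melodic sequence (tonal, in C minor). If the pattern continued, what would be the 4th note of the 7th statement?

C3

Grouping in 5s, the 4th note of each cell is Bb3, Ab3, G3.
Carrying that down a 2nd forward: F3 → Eb3 → D3 → C3.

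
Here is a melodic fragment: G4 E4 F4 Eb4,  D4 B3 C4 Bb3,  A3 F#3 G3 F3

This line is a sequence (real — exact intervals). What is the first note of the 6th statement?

Taking 4-note groups, the heads are G4, D4, A3: the pattern moves down a 4th.
Extending the heads down a 4th: E3 → B2 → F#2.

F#2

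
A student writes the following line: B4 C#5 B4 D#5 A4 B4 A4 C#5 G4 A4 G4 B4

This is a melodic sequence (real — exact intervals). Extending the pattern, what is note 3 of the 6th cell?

Db4

With 4-note cells, note 3 of each statement runs B4, A4, G4.
Each moves down a 2nd. Continuing: F4 → Eb4 → Db4.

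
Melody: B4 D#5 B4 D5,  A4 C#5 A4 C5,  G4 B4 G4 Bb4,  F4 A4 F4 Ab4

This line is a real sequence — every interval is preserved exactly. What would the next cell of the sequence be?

Taking 4-note groups, the heads are B4, A4, G4, F4: the pattern moves down a 2nd.
Statement 5 starts on Eb4 and keeps the same exact contour: Eb4 G4 Eb4 Gb4.

Eb4 G4 Eb4 Gb4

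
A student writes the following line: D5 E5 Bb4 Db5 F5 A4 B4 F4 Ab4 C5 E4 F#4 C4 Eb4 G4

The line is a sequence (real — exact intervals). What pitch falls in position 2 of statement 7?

A#2

Grouping in 5s, the 2nd note of each cell is E5, B4, F#4.
Extending down a 4th: C#4 → G#3 → D#3 → A#2.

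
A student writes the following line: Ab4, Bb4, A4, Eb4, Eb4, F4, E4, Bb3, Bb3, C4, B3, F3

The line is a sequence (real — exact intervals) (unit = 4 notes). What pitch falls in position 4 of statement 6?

The unit is 4 notes. Position-4 pitches of the 3 shown cells: Eb4, Bb3, F3.
Extending down a 4th: C3 → G2 → D2.

D2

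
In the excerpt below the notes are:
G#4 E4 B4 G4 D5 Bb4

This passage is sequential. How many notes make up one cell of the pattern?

2

6 notes total. Splitting into 3 groups of 2:
G#4 E4 | B4 G4 | D5 Bb4
Each cell is the previous one up a 3rd — so the unit is 2 notes.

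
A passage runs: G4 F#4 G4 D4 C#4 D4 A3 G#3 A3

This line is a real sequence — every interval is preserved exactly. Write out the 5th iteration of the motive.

The 3-note cells begin on G4, D4, A3 — each down a 4th from the last.
Carrying on: E3 → B2.
From B2 the exact shape gives B2 A#2 B2.

B2 A#2 B2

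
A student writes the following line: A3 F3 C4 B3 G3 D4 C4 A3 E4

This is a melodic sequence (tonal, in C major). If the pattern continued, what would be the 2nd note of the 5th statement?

C4

Grouping in 3s, the 2nd note of each cell is F3, G3, A3.
Each moves up a 2nd. Continuing: B3 → C4.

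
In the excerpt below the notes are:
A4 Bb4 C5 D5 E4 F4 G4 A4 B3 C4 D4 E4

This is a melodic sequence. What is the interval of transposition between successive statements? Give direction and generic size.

down a 4th

Unit = 4 notes; the statements start on A4, E4, B3, moving down a 4th each time.
From A4 to E4: down a 4th.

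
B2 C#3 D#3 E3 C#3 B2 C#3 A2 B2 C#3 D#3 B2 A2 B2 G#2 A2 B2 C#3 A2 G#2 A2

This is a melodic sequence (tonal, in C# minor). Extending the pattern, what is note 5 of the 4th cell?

G#2

Grouping in 7s, the 5th note of each cell is C#3, B2, A2.
From A2, down a 2nd gives G#2.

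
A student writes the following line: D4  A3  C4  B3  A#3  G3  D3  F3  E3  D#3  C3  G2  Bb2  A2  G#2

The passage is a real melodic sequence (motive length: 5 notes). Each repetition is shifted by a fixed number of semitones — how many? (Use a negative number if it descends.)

With a 5-note motive the entries are D4, G3, C3, each down a 5th from the previous.
D4 to G3 spans -7 semitones.

-7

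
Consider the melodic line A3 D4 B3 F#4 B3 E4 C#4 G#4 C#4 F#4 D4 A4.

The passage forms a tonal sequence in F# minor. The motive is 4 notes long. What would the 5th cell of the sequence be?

The 4-note cells begin on A3, B3, C#4 — each up a 2nd from the last.
Extending up a 2nd: D4 → E4.
From E4 the diatonic shape gives E4 A4 F#4 C#5.

E4 A4 F#4 C#5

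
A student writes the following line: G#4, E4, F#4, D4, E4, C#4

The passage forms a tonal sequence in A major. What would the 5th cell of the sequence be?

C#4 A3

The 2-note cells begin on G#4, F#4, E4 — each down a 2nd from the last.
Continuing the starts: D4 → C#4.
Statement 5 starts on C#4 and keeps the same diatonic contour: C#4 A3.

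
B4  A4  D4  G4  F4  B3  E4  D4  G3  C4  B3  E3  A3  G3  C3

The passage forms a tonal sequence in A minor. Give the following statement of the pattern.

F3 E3 A2

With a 3-note motive the entries are B4, G4, E4, C4, A3, each down a 3rd from the previous.
So cell 6 is F3 E3 A2.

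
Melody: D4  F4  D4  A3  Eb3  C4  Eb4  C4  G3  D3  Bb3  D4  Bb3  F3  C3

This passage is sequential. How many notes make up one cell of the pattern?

There are 15 notes; a 5-note unit gives 3 cells:
D4 F4 D4 A3 Eb3 | C4 Eb4 C4 G3 D3 | Bb3 D4 Bb3 F3 C3
Each cell is the previous one down a 2nd — so the unit is 5 notes.

5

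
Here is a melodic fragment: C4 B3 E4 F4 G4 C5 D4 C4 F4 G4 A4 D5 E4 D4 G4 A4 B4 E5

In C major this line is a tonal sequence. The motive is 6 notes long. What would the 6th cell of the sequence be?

A4 G4 C5 D5 E5 A5

With a 6-note motive the entries are C4, D4, E4, each up a 2nd from the previous.
Carrying on: F4 → G4 → A4.
So cell 6 is A4 G4 C5 D5 E5 A5.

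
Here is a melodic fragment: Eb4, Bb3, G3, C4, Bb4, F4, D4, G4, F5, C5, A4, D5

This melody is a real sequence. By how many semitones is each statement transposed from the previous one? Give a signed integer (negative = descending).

7

The 4-note cells begin on Eb4, Bb4, F5 — each up a 5th from the last.
Counting half-steps from Eb4 to Bb4: 7.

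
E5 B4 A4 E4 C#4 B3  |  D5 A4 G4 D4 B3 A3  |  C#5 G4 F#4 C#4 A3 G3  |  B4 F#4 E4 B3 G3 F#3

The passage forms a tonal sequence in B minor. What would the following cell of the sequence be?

Taking 6-note groups, the heads are E5, D5, C#5, B4: the pattern moves down a 2nd.
So cell 5 is A4 E4 D4 A3 F#3 E3.

A4 E4 D4 A3 F#3 E3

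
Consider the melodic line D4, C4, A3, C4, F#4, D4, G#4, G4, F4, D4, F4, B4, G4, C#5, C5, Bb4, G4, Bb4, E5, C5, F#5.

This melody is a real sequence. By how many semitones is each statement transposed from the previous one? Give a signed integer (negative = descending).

5

Unit = 7 notes; the statements start on D4, G4, C5, moving up a 4th each time.
Counting half-steps from D4 to G4: 5.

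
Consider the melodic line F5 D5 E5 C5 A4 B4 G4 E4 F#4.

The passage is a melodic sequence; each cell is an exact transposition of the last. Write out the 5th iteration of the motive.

A3 F#3 G#3

Unit = 3 notes; the statements start on F5, C5, G4, moving down a 4th each time.
Carrying on: D4 → A3.
So cell 5 is A3 F#3 G#3.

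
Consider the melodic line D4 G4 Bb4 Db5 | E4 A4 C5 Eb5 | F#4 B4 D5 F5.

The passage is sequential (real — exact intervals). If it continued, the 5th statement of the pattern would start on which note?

A#4

With a 4-note motive the entries are D4, E4, F#4, each up a 2nd from the previous.
Continuing: G#4 → A#4. Statement 5 starts on A#4.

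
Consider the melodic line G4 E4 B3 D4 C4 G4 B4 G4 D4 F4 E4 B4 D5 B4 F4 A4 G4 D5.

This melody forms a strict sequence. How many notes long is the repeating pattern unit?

6

There are 18 notes; a 6-note unit gives 3 cells:
G4 E4 B3 D4 C4 G4 | B4 G4 D4 F4 E4 B4 | D5 B4 F4 A4 G4 D5
That's a consistent up a 3rd shift per cell, and no other grouping gives one.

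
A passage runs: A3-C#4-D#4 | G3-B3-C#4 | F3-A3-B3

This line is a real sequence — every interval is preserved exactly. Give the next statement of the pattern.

Eb3 G3 A3

Taking 3-note groups, the heads are A3, G3, F3: the pattern moves down a 2nd.
From Eb3 the exact shape gives Eb3 G3 A3.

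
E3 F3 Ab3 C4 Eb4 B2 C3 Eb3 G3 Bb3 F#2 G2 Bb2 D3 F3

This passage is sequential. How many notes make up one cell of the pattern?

5

15 notes total. Splitting into 3 groups of 5:
E3 F3 Ab3 C4 Eb4 | B2 C3 Eb3 G3 Bb3 | F#2 G2 Bb2 D3 F3
Every group is a transposition down a 4th of the one before; no shorter unit works.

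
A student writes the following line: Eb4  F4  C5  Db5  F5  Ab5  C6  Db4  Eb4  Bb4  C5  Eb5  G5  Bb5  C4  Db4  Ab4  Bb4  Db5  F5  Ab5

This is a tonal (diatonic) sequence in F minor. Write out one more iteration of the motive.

With a 7-note motive the entries are Eb4, Db4, C4, each down a 2nd from the previous.
From Bb3 the diatonic shape gives Bb3 C4 G4 Ab4 C5 Eb5 G5.

Bb3 C4 G4 Ab4 C5 Eb5 G5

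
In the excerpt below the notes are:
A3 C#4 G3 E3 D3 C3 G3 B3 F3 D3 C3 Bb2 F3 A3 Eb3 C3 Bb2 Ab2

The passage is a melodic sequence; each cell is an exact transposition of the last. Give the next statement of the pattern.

The 6-note cells begin on A3, G3, F3 — each down a 2nd from the last.
Statement 4 starts on Eb3 and keeps the same exact contour: Eb3 G3 Db3 Bb2 Ab2 Gb2.

Eb3 G3 Db3 Bb2 Ab2 Gb2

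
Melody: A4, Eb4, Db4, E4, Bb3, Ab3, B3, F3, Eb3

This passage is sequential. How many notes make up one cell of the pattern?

3

There are 9 notes; a 3-note unit gives 3 cells:
A4 Eb4 Db4 | E4 Bb3 Ab3 | B3 F3 Eb3
Each cell is the previous one down a 4th — so the unit is 3 notes.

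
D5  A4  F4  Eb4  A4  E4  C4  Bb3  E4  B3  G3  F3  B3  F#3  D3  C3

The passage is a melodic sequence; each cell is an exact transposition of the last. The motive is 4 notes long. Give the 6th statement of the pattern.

The 4-note cells begin on D5, A4, E4, B3 — each down a 4th from the last.
Extending down a 4th: F#3 → C#3.
From C#3 the exact shape gives C#3 G#2 E2 D2.

C#3 G#2 E2 D2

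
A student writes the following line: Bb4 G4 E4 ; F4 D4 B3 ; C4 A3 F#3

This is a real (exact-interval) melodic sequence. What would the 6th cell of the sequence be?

A2 F#2 D#2

The 3-note cells begin on Bb4, F4, C4 — each down a 4th from the last.
Extending down a 4th: G3 → D3 → A2.
So cell 6 is A2 F#2 D#2.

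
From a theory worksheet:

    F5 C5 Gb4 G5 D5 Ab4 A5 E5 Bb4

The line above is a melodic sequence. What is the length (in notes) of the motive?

Try groups of 3 (3 cells in 9 notes):
F5 C5 Gb4 | G5 D5 Ab4 | A5 E5 Bb4
Every group is a transposition up a 2nd of the one before; no shorter unit works.

3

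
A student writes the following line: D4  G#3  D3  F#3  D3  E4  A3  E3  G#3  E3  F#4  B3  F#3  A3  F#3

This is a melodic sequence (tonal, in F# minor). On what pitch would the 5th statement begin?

The 5-note cells begin on D4, E4, F#4 — each up a 2nd from the last.
Continuing: G#4 → A4. Statement 5 starts on A4.

A4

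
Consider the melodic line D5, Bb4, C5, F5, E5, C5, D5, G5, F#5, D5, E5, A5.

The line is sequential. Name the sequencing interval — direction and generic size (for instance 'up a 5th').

up a 2nd

Unit = 4 notes; the statements start on D5, E5, F#5, moving up a 2nd each time.
From D5 to E5: up a 2nd.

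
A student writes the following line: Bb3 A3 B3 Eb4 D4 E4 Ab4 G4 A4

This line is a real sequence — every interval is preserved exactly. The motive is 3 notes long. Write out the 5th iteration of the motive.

Gb5 F5 G5

With a 3-note motive the entries are Bb3, Eb4, Ab4, each up a 4th from the previous.
Carrying on: Db5 → Gb5.
Statement 5 starts on Gb5 and keeps the same exact contour: Gb5 F5 G5.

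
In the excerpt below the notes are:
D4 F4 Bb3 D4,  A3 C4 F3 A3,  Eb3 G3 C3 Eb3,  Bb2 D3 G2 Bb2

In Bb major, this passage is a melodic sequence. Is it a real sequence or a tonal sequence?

Every note is diatonic to Bb major.
Cell 1 has +3 semitones from note 1 to 2, but cell 3 has +4 — the interval quality changes while the contour stays the same, which is the hallmark of a tonal sequence.

tonal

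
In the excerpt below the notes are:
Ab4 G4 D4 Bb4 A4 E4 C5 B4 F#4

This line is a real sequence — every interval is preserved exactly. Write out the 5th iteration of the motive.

Taking 3-note groups, the heads are Ab4, Bb4, C5: the pattern moves up a 2nd.
Carrying on: D5 → E5.
So cell 5 is E5 D#5 A#4.

E5 D#5 A#4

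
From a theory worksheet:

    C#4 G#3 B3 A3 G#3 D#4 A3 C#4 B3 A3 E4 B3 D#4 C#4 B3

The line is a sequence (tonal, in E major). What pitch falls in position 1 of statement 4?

With 5-note cells, note 1 of each statement runs C#4, D#4, E4.
One more up a 2nd gives F#4.

F#4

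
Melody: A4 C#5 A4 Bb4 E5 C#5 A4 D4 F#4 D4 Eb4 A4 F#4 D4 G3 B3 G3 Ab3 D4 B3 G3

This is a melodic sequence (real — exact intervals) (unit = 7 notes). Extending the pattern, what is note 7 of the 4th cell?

C3

With 7-note cells, note 7 of each statement runs A4, D4, G3.
From G3, down a 5th gives C3.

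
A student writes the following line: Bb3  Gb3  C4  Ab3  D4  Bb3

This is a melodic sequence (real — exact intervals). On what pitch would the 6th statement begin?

Taking 2-note groups, the heads are Bb3, C4, D4: the pattern moves up a 2nd.
Continuing: E4 → F#4 → G#4. Statement 6 starts on G#4.

G#4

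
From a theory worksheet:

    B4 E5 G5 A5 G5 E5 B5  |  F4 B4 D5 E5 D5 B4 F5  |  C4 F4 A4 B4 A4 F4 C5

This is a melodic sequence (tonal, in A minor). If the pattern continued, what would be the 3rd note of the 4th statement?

With 7-note cells, note 3 of each statement runs G5, D5, A4.
Each moves down a 4th; the next is E4.

E4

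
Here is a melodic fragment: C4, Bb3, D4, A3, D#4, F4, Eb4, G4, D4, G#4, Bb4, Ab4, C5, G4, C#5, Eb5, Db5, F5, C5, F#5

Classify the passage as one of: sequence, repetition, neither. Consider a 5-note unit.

sequence

Each 5-note cell is the previous one transposed up a 4th.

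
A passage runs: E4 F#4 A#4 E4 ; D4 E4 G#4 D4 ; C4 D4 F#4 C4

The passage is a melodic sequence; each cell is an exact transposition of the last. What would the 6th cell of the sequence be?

Gb3 Ab3 C4 Gb3

With a 4-note motive the entries are E4, D4, C4, each down a 2nd from the previous.
Carrying on: Bb3 → Ab3 → Gb3.
So cell 6 is Gb3 Ab3 C4 Gb3.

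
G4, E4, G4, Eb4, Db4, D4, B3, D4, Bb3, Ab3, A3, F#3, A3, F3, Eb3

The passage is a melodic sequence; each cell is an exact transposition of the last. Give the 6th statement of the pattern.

F#2 D#2 F#2 D2 C2

Taking 5-note groups, the heads are G4, D4, A3: the pattern moves down a 4th.
Continuing the starts: E3 → B2 → F#2.
So cell 6 is F#2 D#2 F#2 D2 C2.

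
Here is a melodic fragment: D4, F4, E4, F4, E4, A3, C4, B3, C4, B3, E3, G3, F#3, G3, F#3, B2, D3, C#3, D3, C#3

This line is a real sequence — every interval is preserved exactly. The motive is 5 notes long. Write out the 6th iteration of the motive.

C#2 E2 D#2 E2 D#2

Taking 5-note groups, the heads are D4, A3, E3, B2: the pattern moves down a 4th.
Continuing the starts: F#2 → C#2.
So cell 6 is C#2 E2 D#2 E2 D#2.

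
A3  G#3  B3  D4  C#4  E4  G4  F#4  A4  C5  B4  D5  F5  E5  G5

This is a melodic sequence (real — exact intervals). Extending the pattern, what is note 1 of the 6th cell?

Bb5

The unit is 3 notes. Position-1 pitches of the 5 shown cells: A3, D4, G4, C5, F5.
Each moves up a 4th; the next is Bb5.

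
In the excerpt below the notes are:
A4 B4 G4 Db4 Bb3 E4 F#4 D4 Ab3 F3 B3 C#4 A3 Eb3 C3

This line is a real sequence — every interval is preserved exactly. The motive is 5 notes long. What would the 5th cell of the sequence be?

The 5-note cells begin on A4, E4, B3 — each down a 4th from the last.
Carrying on: F#3 → C#3.
So cell 5 is C#3 D#3 B2 F2 D2.

C#3 D#3 B2 F2 D2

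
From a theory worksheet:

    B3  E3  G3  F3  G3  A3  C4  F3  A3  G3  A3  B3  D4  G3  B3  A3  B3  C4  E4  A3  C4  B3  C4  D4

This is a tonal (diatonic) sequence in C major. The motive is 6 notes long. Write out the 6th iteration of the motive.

Taking 6-note groups, the heads are B3, C4, D4, E4: the pattern moves up a 2nd.
Carrying on: F4 → G4.
Statement 6 starts on G4 and keeps the same diatonic contour: G4 C4 E4 D4 E4 F4.

G4 C4 E4 D4 E4 F4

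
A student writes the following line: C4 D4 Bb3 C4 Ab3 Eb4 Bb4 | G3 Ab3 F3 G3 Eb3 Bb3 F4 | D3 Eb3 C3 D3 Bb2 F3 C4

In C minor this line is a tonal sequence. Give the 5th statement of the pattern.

Eb2 F2 D2 Eb2 C2 G2 D3

With a 7-note motive the entries are C4, G3, D3, each down a 4th from the previous.
Continuing the starts: Ab2 → Eb2.
Statement 5 starts on Eb2 and keeps the same diatonic contour: Eb2 F2 D2 Eb2 C2 G2 D3.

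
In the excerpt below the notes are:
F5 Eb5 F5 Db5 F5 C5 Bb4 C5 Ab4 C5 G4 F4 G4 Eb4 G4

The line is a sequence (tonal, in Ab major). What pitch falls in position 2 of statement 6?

Db3

The unit is 5 notes. Position-2 pitches of the 3 shown cells: Eb5, Bb4, F4.
Extending down a 4th: C4 → G3 → Db3.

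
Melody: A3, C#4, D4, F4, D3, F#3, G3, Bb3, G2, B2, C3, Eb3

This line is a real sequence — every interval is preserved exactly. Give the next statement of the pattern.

C2 E2 F2 Ab2

The 4-note cells begin on A3, D3, G2 — each down a 5th from the last.
Statement 4 starts on C2 and keeps the same exact contour: C2 E2 F2 Ab2.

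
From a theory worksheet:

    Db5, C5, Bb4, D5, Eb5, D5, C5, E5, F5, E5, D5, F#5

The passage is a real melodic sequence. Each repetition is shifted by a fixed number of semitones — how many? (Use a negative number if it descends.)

With a 4-note motive the entries are Db5, Eb5, F5, each up a 2nd from the previous.
Db5 to Eb5 spans +2 semitones.

2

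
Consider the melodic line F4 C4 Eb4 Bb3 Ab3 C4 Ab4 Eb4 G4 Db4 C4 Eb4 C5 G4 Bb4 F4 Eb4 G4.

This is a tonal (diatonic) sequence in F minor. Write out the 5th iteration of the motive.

G5 Db5 F5 C5 Bb4 Db5

The 6-note cells begin on F4, Ab4, C5 — each up a 3rd from the last.
Carrying on: Eb5 → G5.
From G5 the diatonic shape gives G5 Db5 F5 C5 Bb4 Db5.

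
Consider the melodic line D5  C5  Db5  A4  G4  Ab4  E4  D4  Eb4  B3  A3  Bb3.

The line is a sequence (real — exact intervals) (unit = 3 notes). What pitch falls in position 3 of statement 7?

G2

The unit is 3 notes. Position-3 pitches of the 4 shown cells: Db5, Ab4, Eb4, Bb3.
Carrying that down a 4th forward: F3 → C3 → G2.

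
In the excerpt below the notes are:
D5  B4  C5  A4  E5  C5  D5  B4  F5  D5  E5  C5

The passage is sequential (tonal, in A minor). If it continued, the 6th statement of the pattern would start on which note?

B5

Taking 4-note groups, the heads are D5, E5, F5: the pattern moves up a 2nd.
Extending the heads up a 2nd: G5 → A5 → B5.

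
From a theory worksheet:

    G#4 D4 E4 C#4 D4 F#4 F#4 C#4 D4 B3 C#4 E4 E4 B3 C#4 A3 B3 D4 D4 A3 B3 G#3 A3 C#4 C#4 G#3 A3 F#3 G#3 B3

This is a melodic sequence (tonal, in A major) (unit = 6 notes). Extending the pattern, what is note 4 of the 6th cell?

The unit is 6 notes. Position-4 pitches of the 5 shown cells: C#4, B3, A3, G#3, F#3.
From F#3, down a 2nd gives E3.

E3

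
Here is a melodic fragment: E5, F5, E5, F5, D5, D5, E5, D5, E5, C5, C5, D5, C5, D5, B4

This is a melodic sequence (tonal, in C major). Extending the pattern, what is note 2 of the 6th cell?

A4

The unit is 5 notes. Position-2 pitches of the 3 shown cells: F5, E5, D5.
Each moves down a 2nd. Continuing: C5 → B4 → A4.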